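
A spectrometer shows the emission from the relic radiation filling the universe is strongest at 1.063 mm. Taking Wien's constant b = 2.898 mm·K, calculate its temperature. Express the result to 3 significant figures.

Wien's law gives T = b/λ_max = (2.898×10⁻³ m·K)/(1.063×10⁻³ m) = 2.73 K.

T ≈ 2.73 K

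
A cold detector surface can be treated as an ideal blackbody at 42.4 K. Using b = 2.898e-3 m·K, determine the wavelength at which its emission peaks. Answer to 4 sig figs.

Wien's displacement law: λ_max = b/T = (2.898×10⁻³ m·K)/(42.4 K) = 6.8349×10⁻⁵ m.
That is 68.35 μm, in the infrared range.

λ_max ≈ 68.35 μm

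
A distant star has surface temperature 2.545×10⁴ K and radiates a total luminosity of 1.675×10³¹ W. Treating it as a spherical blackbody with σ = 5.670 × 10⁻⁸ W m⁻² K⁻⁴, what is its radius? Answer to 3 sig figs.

L = 4πR²σT⁴ ⇒ R = √(L/(4πσT⁴)).
σT⁴ = 2.37867×10¹⁰ W/m², so R = √(1.675×10³¹/(4π×2.37867×10¹⁰)) = 7.49×10⁹ m.

R ≈ 7.49×10⁹ m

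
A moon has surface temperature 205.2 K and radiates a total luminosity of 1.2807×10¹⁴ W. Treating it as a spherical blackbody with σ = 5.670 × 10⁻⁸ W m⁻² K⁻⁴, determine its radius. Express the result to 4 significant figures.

R ≈ 3.184×10⁵ m

L = 4πR²σT⁴ ⇒ R = √(L/(4πσT⁴)).
σT⁴ = 100.529 W/m², so R = √(1.2807×10¹⁴/(4π×100.529)) = 3.184×10⁵ m.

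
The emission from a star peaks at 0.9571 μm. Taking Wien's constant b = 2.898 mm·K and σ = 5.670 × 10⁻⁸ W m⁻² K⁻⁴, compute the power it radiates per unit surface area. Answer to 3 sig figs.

Wien's law: T = b/λ_max = 2.898×10⁻³/9.571×10⁻⁷ = 3027.90 K.
Then I = σT⁴ = 5.670×10⁻⁸×(3027.90)⁴ = 4.77×10⁶ W/m².

I ≈ 4.77×10⁶ W/m²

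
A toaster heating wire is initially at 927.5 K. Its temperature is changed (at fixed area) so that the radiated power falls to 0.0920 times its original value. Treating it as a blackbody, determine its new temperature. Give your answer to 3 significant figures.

P ∝ T⁴, so T₂/T₁ = (P₂/P₁)^(1/4) = (0.0920)^(1/4) = 0.550740.
T₂ = 927.5 × 0.550740 = 511 K.

T₂ ≈ 511 K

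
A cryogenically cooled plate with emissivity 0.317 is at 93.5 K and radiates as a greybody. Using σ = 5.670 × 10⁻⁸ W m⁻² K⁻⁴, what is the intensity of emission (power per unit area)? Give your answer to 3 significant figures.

I ≈ 1.37 W/m²

Stefan–Boltzmann: I = εσT⁴ = 0.317 × 5.670×10⁻⁸ × (93.5)⁴ = 1.37 W/m².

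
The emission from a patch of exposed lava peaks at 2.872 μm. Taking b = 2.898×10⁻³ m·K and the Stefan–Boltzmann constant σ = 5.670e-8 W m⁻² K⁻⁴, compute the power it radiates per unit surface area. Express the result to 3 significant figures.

Wien's law: T = b/λ_max = 2.898×10⁻³/2.872×10⁻⁶ = 1009.05 K.
Then I = σT⁴ = 5.670×10⁻⁸×(1009.05)⁴ = 5.88×10⁴ W/m².

I ≈ 5.88×10⁴ W/m²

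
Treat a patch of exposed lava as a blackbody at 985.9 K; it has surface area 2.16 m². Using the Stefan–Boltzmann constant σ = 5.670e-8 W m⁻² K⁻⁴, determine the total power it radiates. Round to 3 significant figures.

P ≈ 1.16×10⁵ W

Area A = 2.16 m².
P = σAT⁴ = 5.670×10⁻⁸ × 2.16 × (985.9)⁴ = 1.16×10⁵ W.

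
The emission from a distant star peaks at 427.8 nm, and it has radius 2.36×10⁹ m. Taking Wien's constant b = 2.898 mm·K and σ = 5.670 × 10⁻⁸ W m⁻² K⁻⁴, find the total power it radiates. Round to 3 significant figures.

Wien's law: T = b/λ_max = 2.898×10⁻³/4.278×10⁻⁷ = 6774.19 K.
Surface area A = 4πR² = 4π(2.36×10⁹ m)² = 6.99897×10¹⁹ m².
Then P = σAT⁴ = 5.670×10⁻⁸×6.99897×10¹⁹×(6774.19)⁴ = 8.36×10²⁷ W.

P ≈ 8.36×10²⁷ W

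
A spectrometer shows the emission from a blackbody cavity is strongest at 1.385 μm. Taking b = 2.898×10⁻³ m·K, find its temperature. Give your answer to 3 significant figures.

Wien's law gives T = b/λ_max = (2.898×10⁻³ m·K)/(1.385×10⁻⁶ m) = 2.09×10³ K.

T ≈ 2.09×10³ K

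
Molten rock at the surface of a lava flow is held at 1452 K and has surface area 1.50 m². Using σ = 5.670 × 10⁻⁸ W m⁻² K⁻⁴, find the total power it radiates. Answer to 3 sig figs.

P ≈ 3.78×10⁵ W

Area A = 1.50 m².
P = σAT⁴ = 5.670×10⁻⁸ × 1.50 × (1452)⁴ = 3.78×10⁵ W.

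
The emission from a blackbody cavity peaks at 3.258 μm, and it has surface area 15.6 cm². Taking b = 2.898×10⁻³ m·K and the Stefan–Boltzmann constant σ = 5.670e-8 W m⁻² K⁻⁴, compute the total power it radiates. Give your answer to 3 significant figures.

Wien's law: T = b/λ_max = 2.898×10⁻³/3.258×10⁻⁶ = 889.503 K.
Area A = 15.6 cm² = 1.56×10⁻³ m².
Then P = σAT⁴ = 5.670×10⁻⁸×1.56×10⁻³×(889.503)⁴ = 55.4 W.

P ≈ 55.4 W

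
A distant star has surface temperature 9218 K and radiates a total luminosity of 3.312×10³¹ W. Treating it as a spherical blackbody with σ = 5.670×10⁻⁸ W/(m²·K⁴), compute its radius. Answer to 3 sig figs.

R ≈ 8.02×10¹⁰ m

L = 4πR²σT⁴ ⇒ R = √(L/(4πσT⁴)).
σT⁴ = 4.09383×10⁸ W/m², so R = √(3.312×10³¹/(4π×4.09383×10⁸)) = 8.02×10¹⁰ m.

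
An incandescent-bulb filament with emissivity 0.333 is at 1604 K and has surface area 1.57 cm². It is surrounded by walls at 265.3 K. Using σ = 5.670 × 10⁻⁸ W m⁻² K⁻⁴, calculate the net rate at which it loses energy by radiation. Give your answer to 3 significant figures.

Net loss ≈ 19.6 W

Area A = 1.57 cm² = 1.57×10⁻⁴ m².
Net radiated power P_net = εσA(T⁴ − T₀⁴) = 0.333×5.670×10⁻⁸×1.57×10⁻⁴×(1604⁴ − 265.3⁴).
T⁴ − T₀⁴ = 6.61938×10¹² − 4.95392×10⁹ = 6.61443×10¹² K⁴, so P_net = 19.6 W.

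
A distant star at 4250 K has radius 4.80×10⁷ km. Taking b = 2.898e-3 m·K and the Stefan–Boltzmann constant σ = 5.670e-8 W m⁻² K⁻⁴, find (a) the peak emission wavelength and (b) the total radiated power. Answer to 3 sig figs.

λ_max ≈ 0.682 μm; P ≈ 5.36×10²⁹ W

(a) λ_max = b/T = 2.898×10⁻³/4250 = 6.819×10⁻⁷ m = 0.682 μm.
Surface area A = 4πR² = 4π(4.80×10¹⁰ m)² = 2.89529×10²² m².
(b) P = σAT⁴ = 5.670×10⁻⁸×2.89529×10²²×(4250)⁴ = 5.36×10²⁹ W.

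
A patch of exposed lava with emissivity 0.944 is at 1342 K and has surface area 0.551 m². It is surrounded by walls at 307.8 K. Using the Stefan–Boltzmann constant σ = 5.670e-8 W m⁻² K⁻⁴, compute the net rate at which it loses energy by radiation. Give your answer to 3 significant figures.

Net loss ≈ 9.54×10⁴ W

Area A = 0.551 m².
Net radiated power P_net = εσA(T⁴ − T₀⁴) = 0.944×5.670×10⁻⁸×0.551×(1342⁴ − 307.8⁴).
T⁴ − T₀⁴ = 3.24347×10¹² − 8.97583×10⁹ = 3.23449×10¹² K⁴, so P_net = 9.54×10⁴ W.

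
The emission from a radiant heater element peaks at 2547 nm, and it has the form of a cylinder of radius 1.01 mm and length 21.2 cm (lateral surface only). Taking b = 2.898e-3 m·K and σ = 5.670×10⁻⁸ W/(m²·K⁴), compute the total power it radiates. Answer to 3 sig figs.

Wien's law: T = b/λ_max = 2.898×10⁻³/2.547×10⁻⁶ = 1137.81 K.
Lateral area A = 2πrL = 2π×1.01×10⁻³×0.212 = 1.34536×10⁻³ m².
Then P = σAT⁴ = 5.670×10⁻⁸×1.34536×10⁻³×(1137.81)⁴ = 128 W.

P ≈ 128 W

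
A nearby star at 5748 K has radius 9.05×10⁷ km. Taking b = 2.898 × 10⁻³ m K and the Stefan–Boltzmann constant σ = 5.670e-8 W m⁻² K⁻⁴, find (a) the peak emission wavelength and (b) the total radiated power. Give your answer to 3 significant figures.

λ_max ≈ 0.504 μm; P ≈ 6.37×10³⁰ W

(a) λ_max = b/T = 2.898×10⁻³/5748 = 5.042×10⁻⁷ m = 0.504 μm.
Surface area A = 4πR² = 4π(9.05×10¹⁰ m)² = 1.02922×10²³ m².
(b) P = σAT⁴ = 5.670×10⁻⁸×1.02922×10²³×(5748)⁴ = 6.37×10³⁰ W.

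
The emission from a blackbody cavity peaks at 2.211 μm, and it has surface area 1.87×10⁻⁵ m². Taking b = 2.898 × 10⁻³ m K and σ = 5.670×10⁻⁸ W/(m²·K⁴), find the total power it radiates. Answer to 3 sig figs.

P ≈ 3.13 W

Wien's law: T = b/λ_max = 2.898×10⁻³/2.211×10⁻⁶ = 1310.72 K.
Area A = 1.87×10⁻⁵ m².
Then P = σAT⁴ = 5.670×10⁻⁸×1.87×10⁻⁵×(1310.72)⁴ = 3.13 W.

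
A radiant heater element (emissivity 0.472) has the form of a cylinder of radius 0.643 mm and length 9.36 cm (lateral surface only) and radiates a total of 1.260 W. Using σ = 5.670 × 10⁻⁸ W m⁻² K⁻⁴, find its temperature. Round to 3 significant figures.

Lateral area A = 2πrL = 2π×6.43×10⁻⁴×0.0936 = 3.78152×10⁻⁴ m².
P = εσAT⁴ ⇒ T = (P/(εσA))^(1/4) = (1.260/(0.472×5.670×10⁻⁸×3.78152×10⁻⁴))^(1/4) = 594 K.

T ≈ 594 K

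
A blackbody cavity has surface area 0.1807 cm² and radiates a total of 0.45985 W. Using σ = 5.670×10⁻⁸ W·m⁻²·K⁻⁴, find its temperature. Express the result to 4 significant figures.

T ≈ 818.5 K

Area A = 0.1807 cm² = 1.807×10⁻⁵ m².
P = σAT⁴ ⇒ T = (P/(σA))^(1/4) = (0.45985/(5.670×10⁻⁸×1.807×10⁻⁵))^(1/4) = 818.5 K.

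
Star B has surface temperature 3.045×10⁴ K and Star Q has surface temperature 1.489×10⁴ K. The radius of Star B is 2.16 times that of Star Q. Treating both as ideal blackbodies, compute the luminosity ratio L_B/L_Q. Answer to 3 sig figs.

L_B/L_Q ≈ 81.6

L ∝ R²T⁴, so L_B/L_Q = (R_B/R_Q)²(T_B/T_Q)⁴ = (2.16)² × (3.045×10⁴/1.489×10⁴)⁴ = 4.6656 × 17.4892 = 81.6.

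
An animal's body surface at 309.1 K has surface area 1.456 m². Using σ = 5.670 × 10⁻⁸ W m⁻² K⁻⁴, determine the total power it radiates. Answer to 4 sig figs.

P ≈ 753.6 W

Area A = 1.456 m².
P = σAT⁴ = 5.670×10⁻⁸ × 1.456 × (309.1)⁴ = 753.6 W.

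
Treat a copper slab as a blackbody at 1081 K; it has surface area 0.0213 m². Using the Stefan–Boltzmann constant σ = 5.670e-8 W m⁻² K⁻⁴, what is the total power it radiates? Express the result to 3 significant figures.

P ≈ 1.65×10³ W

Area A = 0.0213 m².
P = σAT⁴ = 5.670×10⁻⁸ × 0.0213 × (1081)⁴ = 1.65×10³ W.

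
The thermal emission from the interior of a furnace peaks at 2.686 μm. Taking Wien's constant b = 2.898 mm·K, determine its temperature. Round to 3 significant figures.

T ≈ 1.08×10³ K

Wien's law gives T = b/λ_max = (2.898×10⁻³ m·K)/(2.686×10⁻⁶ m) = 1.08×10³ K.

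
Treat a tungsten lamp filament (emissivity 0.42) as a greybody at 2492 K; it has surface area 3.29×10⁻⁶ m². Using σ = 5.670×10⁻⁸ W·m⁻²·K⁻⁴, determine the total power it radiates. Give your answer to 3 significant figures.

Area A = 3.29×10⁻⁶ m².
P = εσAT⁴ = 0.42 × 5.670×10⁻⁸ × 3.29×10⁻⁶ × (2492)⁴ = 3.02 W.

P ≈ 3.02 W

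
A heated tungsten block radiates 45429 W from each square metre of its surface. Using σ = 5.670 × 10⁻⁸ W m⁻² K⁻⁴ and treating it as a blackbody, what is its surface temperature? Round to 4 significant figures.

T ≈ 946.1 K

I = σT⁴, so T = (I/σ)^(1/4) = (45429/(5.670×10⁻⁸))^(1/4) = 946.1 K.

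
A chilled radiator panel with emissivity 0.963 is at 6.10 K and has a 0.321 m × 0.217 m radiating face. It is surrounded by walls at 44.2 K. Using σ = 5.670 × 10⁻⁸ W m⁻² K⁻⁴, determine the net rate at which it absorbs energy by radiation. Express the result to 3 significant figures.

Net gain ≈ 0.0145 W

Area A = 0.321 × 0.217 = 0.069657 m².
Net radiated power P_net = εσA(T⁴ − T₀⁴) = 0.963×5.670×10⁻⁸×0.069657×(6.10⁴ − 44.2⁴).
T⁴ − T₀⁴ = 1384.58 − 3.81671×10⁶ = -3.81533×10⁶ K⁴, so P_net = -0.0145 W — negative, meaning a net gain of 0.0145 W.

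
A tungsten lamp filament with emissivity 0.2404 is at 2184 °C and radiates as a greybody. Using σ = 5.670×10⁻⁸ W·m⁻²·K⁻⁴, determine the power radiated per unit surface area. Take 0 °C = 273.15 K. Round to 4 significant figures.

T = 2184 °C + 273.15 = 2457.15 K.
Stefan–Boltzmann: I = εσT⁴ = 0.2404 × 5.670×10⁻⁸ × (2457.15)⁴ = 4.969×10⁵ W/m².

I ≈ 4.969×10⁵ W/m²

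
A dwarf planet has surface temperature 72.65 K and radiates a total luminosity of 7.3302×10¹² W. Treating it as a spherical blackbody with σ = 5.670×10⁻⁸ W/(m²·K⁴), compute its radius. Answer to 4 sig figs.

L = 4πR²σT⁴ ⇒ R = √(L/(4πσT⁴)).
σT⁴ = 1.57952 W/m², so R = √(7.3302×10¹²/(4π×1.57952)) = 6.077×10⁵ m.

R ≈ 6.077×10⁵ m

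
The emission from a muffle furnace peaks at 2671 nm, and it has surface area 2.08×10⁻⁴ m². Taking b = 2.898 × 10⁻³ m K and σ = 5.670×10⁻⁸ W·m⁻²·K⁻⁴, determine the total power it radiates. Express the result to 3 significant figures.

Wien's law: T = b/λ_max = 2.898×10⁻³/2.671×10⁻⁶ = 1084.99 K.
Area A = 2.08×10⁻⁴ m².
Then P = σAT⁴ = 5.670×10⁻⁸×2.08×10⁻⁴×(1084.99)⁴ = 16.3 W.

P ≈ 16.3 W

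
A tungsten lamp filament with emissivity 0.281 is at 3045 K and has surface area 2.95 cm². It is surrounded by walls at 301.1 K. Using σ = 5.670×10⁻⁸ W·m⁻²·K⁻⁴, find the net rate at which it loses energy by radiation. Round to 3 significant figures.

Net loss ≈ 404 W

Area A = 2.95 cm² = 2.95×10⁻⁴ m².
Net radiated power P_net = εσA(T⁴ − T₀⁴) = 0.281×5.670×10⁻⁸×2.95×10⁻⁴×(3045⁴ − 301.1⁴).
T⁴ − T₀⁴ = 8.59704×10¹³ − 8.21945×10⁹ = 8.59622×10¹³ K⁴, so P_net = 404 W.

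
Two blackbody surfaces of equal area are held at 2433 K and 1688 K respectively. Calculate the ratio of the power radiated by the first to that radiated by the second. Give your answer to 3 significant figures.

With equal areas, P₁/P₂ = (T₁/T₂)⁴ = (2433/1688)⁴ = 4.32.

P₁/P₂ ≈ 4.32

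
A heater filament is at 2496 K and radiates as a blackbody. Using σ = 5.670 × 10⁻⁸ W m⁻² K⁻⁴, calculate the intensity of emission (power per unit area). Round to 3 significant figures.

Stefan–Boltzmann: I = σT⁴ = 5.670×10⁻⁸ × (2496)⁴ = 2.20×10⁶ W/m².

I ≈ 2.20×10⁶ W/m²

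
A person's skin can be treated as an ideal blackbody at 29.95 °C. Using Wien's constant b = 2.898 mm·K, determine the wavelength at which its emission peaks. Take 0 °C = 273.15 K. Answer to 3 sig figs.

T = 29.95 °C + 273.15 = 303.10 K.
Wien's displacement law: λ_max = b/T = (2.898×10⁻³ m·K)/(303.10 K) = 9.561×10⁻⁶ m.
That is 9.56 μm, in the infrared range.

λ_max ≈ 9.56 μm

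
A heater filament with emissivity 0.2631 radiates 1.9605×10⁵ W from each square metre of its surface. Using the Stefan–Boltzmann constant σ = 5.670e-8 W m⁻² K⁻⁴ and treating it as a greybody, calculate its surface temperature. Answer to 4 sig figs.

T ≈ 1904 K

I = εσT⁴, so T = (I/εσ)^(1/4) = (1.9605×10⁵/(0.2631×5.670×10⁻⁸))^(1/4) = 1904 K.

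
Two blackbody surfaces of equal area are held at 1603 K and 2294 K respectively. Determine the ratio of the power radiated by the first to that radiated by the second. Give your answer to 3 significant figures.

P₁/P₂ ≈ 0.238

With equal areas, P₁/P₂ = (T₁/T₂)⁴ = (1603/2294)⁴ = 0.238.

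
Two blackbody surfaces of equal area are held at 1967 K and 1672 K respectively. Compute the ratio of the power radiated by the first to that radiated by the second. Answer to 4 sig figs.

P₁/P₂ ≈ 1.915

With equal areas, P₁/P₂ = (T₁/T₂)⁴ = (1967/1672)⁴ = 1.915.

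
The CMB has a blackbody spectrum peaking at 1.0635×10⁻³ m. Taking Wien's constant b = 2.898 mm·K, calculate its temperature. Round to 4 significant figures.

T ≈ 2.725 K

Wien's law gives T = b/λ_max = (2.898×10⁻³ m·K)/(1.0635×10⁻³ m) = 2.725 K.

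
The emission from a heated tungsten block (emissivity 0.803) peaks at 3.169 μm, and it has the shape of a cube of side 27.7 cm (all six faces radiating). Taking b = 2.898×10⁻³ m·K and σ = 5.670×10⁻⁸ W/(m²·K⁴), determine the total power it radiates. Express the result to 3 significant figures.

P ≈ 1.47×10⁴ W

Wien's law: T = b/λ_max = 2.898×10⁻³/3.169×10⁻⁶ = 914.484 K.
Area A = 6s² = 6×(0.277 m)² = 0.460374 m².
Then P = εσAT⁴ = 0.803×5.670×10⁻⁸×0.460374×(914.484)⁴ = 1.47×10⁴ W.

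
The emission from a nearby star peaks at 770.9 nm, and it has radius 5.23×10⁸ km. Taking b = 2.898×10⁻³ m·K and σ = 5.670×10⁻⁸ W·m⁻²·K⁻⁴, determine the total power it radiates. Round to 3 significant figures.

P ≈ 3.89×10³¹ W

Wien's law: T = b/λ_max = 2.898×10⁻³/7.709×10⁻⁷ = 3759.24 K.
Surface area A = 4πR² = 4π(5.23×10¹¹ m)² = 3.43727×10²⁴ m².
Then P = σAT⁴ = 5.670×10⁻⁸×3.43727×10²⁴×(3759.24)⁴ = 3.89×10³¹ W.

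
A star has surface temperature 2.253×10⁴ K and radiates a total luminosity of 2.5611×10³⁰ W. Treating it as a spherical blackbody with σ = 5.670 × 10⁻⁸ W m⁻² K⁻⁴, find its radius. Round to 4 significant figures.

R ≈ 3.735×10⁹ m

L = 4πR²σT⁴ ⇒ R = √(L/(4πσT⁴)).
σT⁴ = 1.46092×10¹⁰ W/m², so R = √(2.5611×10³⁰/(4π×1.46092×10¹⁰)) = 3.735×10⁹ m.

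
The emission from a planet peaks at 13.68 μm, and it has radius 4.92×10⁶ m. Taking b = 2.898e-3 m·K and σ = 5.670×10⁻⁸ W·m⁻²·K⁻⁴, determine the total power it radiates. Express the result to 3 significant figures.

Wien's law: T = b/λ_max = 2.898×10⁻³/1.368×10⁻⁵ = 211.842 K.
Surface area A = 4πR² = 4π(4.92×10⁶ m)² = 3.04187×10¹⁴ m².
Then P = σAT⁴ = 5.670×10⁻⁸×3.04187×10¹⁴×(211.842)⁴ = 3.47×10¹⁶ W.

P ≈ 3.47×10¹⁶ W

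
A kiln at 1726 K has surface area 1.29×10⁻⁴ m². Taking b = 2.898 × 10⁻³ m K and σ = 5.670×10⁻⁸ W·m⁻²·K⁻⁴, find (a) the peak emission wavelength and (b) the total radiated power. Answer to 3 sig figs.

(a) λ_max = b/T = 2.898×10⁻³/1726 = 1.679×10⁻⁶ m = 1.68 μm.
Area A = 1.29×10⁻⁴ m².
(b) P = σAT⁴ = 5.670×10⁻⁸×1.29×10⁻⁴×(1726)⁴ = 64.9 W.

λ_max ≈ 1.68 μm; P ≈ 64.9 W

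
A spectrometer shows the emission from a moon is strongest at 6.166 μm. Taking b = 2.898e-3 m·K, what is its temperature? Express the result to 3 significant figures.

Wien's law gives T = b/λ_max = (2.898×10⁻³ m·K)/(6.166×10⁻⁶ m) = 470 K.

T ≈ 470 K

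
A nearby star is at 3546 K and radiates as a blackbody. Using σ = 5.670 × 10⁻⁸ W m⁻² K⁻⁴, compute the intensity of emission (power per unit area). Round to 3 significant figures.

I ≈ 8.96×10⁶ W/m²

Stefan–Boltzmann: I = σT⁴ = 5.670×10⁻⁸ × (3546)⁴ = 8.96×10⁶ W/m².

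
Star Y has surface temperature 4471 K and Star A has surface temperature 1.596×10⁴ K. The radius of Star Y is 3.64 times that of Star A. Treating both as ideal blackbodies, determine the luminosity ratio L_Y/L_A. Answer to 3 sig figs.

L_Y/L_A ≈ 0.0816

L ∝ R²T⁴, so L_Y/L_A = (R_Y/R_A)²(T_Y/T_A)⁴ = (3.64)² × (4471/1.596×10⁴)⁴ = 13.2496 × 6.15867×10⁻³ = 0.0816.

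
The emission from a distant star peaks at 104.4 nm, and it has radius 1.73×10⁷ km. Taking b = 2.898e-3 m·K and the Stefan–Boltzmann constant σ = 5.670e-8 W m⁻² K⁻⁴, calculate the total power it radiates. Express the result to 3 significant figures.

Wien's law: T = b/λ_max = 2.898×10⁻³/1.044×10⁻⁷ = 27758.6 K.
Surface area A = 4πR² = 4π(1.73×10¹⁰ m)² = 3.76099×10²¹ m².
Then P = σAT⁴ = 5.670×10⁻⁸×3.76099×10²¹×(27758.6)⁴ = 1.27×10³² W.

P ≈ 1.27×10³² W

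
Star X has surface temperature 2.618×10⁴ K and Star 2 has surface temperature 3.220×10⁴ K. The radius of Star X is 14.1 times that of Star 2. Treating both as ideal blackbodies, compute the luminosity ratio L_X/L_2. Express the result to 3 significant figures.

L_X/L_2 ≈ 86.9

L ∝ R²T⁴, so L_X/L_2 = (R_X/R_2)²(T_X/T_2)⁴ = (14.1)² × (2.618×10⁴/3.220×10⁴)⁴ = 198.81 × 0.436973 = 86.9.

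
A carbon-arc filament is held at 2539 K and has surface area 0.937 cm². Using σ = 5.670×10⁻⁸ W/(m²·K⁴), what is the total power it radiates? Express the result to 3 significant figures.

P ≈ 221 W

Area A = 0.937 cm² = 9.37×10⁻⁵ m².
P = σAT⁴ = 5.670×10⁻⁸ × 9.37×10⁻⁵ × (2539)⁴ = 221 W.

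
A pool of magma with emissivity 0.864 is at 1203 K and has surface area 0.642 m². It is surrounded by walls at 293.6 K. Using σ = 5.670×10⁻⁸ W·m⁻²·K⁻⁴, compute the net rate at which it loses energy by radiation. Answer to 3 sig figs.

Area A = 0.642 m².
Net radiated power P_net = εσA(T⁴ − T₀⁴) = 0.864×5.670×10⁻⁸×0.642×(1203⁴ − 293.6⁴).
T⁴ − T₀⁴ = 2.09441×10¹² − 7.43061×10⁹ = 2.08698×10¹² K⁴, so P_net = 6.56×10⁴ W.

Net loss ≈ 6.56×10⁴ W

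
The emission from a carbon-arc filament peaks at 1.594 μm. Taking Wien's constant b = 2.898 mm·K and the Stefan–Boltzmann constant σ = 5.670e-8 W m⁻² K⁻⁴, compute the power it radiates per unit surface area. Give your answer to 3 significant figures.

I ≈ 6.19×10⁵ W/m²

Wien's law: T = b/λ_max = 2.898×10⁻³/1.594×10⁻⁶ = 1818.07 K.
Then I = σT⁴ = 5.670×10⁻⁸×(1818.07)⁴ = 6.19×10⁵ W/m².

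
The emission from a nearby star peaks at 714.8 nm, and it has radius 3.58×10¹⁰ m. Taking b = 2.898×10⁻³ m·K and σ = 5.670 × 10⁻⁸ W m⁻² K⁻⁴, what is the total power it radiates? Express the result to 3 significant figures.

P ≈ 2.47×10²⁹ W

Wien's law: T = b/λ_max = 2.898×10⁻³/7.148×10⁻⁷ = 4054.28 K.
Surface area A = 4πR² = 4π(3.58×10¹⁰ m)² = 1.61056×10²² m².
Then P = σAT⁴ = 5.670×10⁻⁸×1.61056×10²²×(4054.28)⁴ = 2.47×10²⁹ W.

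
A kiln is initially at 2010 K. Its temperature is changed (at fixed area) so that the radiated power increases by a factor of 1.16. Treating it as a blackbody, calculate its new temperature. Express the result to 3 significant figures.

P ∝ T⁴, so T₂/T₁ = (P₂/P₁)^(1/4) = (1.16)^(1/4) = 1.03780.
T₂ = 2010 × 1.03780 = 2.09×10³ K.

T₂ ≈ 2.09×10³ K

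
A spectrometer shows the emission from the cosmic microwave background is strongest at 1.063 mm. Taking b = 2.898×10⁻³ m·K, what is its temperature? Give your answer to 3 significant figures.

Wien's law gives T = b/λ_max = (2.898×10⁻³ m·K)/(1.063×10⁻³ m) = 2.73 K.

T ≈ 2.73 K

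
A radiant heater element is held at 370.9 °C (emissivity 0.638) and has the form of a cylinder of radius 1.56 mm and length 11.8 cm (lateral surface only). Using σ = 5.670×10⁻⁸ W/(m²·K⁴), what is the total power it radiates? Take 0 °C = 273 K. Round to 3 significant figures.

P ≈ 7.19 W

T = 370.9 °C + 273 = 643.9 K.
Lateral area A = 2πrL = 2π×1.56×10⁻³×0.118 = 1.15661×10⁻³ m².
P = εσAT⁴ = 0.638 × 5.670×10⁻⁸ × 1.15661×10⁻³ × (643.9)⁴ = 7.19 W.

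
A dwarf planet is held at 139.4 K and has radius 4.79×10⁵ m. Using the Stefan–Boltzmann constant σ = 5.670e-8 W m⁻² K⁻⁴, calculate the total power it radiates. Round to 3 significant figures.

Surface area A = 4πR² = 4π(4.79×10⁵ m)² = 2.88324×10¹² m².
P = σAT⁴ = 5.670×10⁻⁸ × 2.88324×10¹² × (139.4)⁴ = 6.17×10¹³ W.

P ≈ 6.17×10¹³ W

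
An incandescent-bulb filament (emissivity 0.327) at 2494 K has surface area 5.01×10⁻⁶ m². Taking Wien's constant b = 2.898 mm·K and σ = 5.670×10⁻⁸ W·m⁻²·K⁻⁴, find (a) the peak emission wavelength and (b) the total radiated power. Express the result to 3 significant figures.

(a) λ_max = b/T = 2.898×10⁻³/2494 = 1.162×10⁻⁶ m = 1.16 μm.
Area A = 5.01×10⁻⁶ m².
(b) P = εσAT⁴ = 0.327×5.670×10⁻⁸×5.01×10⁻⁶×(2494)⁴ = 3.59 W.

λ_max ≈ 1.16 μm; P ≈ 3.59 W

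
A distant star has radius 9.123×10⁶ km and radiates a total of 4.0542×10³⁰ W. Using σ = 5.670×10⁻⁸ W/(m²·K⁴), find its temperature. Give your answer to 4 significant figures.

Surface area A = 4πR² = 4π(9.123×10⁹ m)² = 1.04589×10²¹ m².
P = σAT⁴ ⇒ T = (P/(σA))^(1/4) = (4.0542×10³⁰/(5.670×10⁻⁸×1.04589×10²¹))^(1/4) = 1.617×10⁴ K.

T ≈ 1.617×10⁴ K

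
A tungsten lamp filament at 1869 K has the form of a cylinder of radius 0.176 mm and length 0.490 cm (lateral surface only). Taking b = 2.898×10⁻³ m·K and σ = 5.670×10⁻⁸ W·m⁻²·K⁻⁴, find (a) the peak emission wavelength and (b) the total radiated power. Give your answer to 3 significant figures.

(a) λ_max = b/T = 2.898×10⁻³/1869 = 1.551×10⁻⁶ m = 1.55 μm.
Lateral area A = 2πrL = 2π×1.76×10⁻⁴×4.90×10⁻³ = 5.41862×10⁻⁶ m².
(b) P = σAT⁴ = 5.670×10⁻⁸×5.41862×10⁻⁶×(1869)⁴ = 3.75 W.

λ_max ≈ 1.55 μm; P ≈ 3.75 W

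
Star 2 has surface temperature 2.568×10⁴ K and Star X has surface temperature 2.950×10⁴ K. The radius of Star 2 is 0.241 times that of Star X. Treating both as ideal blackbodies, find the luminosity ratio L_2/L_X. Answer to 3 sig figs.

L ∝ R²T⁴, so L_2/L_X = (R_2/R_X)²(T_2/T_X)⁴ = (0.241)² × (2.568×10⁴/2.950×10⁴)⁴ = 0.058081 × 0.574238 = 0.0334.

L_2/L_X ≈ 0.0334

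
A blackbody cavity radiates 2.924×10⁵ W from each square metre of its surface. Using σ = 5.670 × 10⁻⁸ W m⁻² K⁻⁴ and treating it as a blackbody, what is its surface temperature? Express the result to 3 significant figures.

I = σT⁴, so T = (I/σ)^(1/4) = (2.924×10⁵/(5.670×10⁻⁸))^(1/4) = 1.51×10³ K.

T ≈ 1.51×10³ K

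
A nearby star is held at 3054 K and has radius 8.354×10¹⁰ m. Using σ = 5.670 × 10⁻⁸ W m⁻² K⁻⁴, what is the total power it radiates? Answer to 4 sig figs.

P ≈ 4.326×10²⁹ W

Surface area A = 4πR² = 4π(8.354×10¹⁰ m)² = 8.76998×10²² m².
P = σAT⁴ = 5.670×10⁻⁸ × 8.76998×10²² × (3054)⁴ = 4.326×10²⁹ W.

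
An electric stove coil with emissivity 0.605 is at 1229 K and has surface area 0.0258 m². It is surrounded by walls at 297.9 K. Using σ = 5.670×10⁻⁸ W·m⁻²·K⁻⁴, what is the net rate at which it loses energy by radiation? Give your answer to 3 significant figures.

Net loss ≈ 2.01×10³ W

Area A = 0.0258 m².
Net radiated power P_net = εσA(T⁴ − T₀⁴) = 0.605×5.670×10⁻⁸×0.0258×(1229⁴ − 297.9⁴).
T⁴ − T₀⁴ = 2.28143×10¹² − 7.87557×10⁹ = 2.27355×10¹² K⁴, so P_net = 2.01×10³ W.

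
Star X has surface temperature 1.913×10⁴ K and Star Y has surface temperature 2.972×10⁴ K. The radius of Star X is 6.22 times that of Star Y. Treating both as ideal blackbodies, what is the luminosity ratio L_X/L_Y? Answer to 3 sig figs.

L ∝ R²T⁴, so L_X/L_Y = (R_X/R_Y)²(T_X/T_Y)⁴ = (6.22)² × (1.913×10⁴/2.972×10⁴)⁴ = 38.6884 × 0.171658 = 6.64.

L_X/L_Y ≈ 6.64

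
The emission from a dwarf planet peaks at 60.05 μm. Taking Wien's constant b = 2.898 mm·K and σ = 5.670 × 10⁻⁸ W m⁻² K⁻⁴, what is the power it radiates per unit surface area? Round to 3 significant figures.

Wien's law: T = b/λ_max = 2.898×10⁻³/6.005×10⁻⁵ = 48.2598 K.
Then I = σT⁴ = 5.670×10⁻⁸×(48.2598)⁴ = 0.308 W/m².

I ≈ 0.308 W/m²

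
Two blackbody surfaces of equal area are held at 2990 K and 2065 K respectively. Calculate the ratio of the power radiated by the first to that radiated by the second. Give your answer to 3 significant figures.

P₁/P₂ ≈ 4.40

With equal areas, P₁/P₂ = (T₁/T₂)⁴ = (2990/2065)⁴ = 4.40.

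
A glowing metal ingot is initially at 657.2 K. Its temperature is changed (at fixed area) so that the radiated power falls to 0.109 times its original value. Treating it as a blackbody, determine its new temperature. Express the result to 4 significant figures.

T₂ ≈ 377.6 K

P ∝ T⁴, so T₂/T₁ = (P₂/P₁)^(1/4) = (0.109)^(1/4) = 0.574588.
T₂ = 657.2 × 0.574588 = 377.6 K.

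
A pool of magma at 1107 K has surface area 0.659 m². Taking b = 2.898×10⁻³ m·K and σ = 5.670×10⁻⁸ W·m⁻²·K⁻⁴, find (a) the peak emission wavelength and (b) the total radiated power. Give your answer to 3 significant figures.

λ_max ≈ 2.62×10³ nm; P ≈ 5.61×10⁴ W

(a) λ_max = b/T = 2.898×10⁻³/1107 = 2.618×10⁻⁶ m = 2.62×10³ nm.
Area A = 0.659 m².
(b) P = σAT⁴ = 5.670×10⁻⁸×0.659×(1107)⁴ = 5.61×10⁴ W.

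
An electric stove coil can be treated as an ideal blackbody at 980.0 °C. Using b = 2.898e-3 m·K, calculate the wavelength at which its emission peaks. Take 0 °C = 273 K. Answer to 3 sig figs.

λ_max ≈ 2.31×10³ nm

T = 980.0 °C + 273 = 1253.0 K.
Wien's displacement law: λ_max = b/T = (2.898×10⁻³ m·K)/(1253.0 K) = 2.313×10⁻⁶ m.
That is 2.31×10³ nm, in the infrared range.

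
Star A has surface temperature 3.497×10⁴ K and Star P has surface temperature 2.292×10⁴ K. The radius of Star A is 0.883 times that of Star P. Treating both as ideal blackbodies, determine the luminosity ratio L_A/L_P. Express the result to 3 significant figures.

L ∝ R²T⁴, so L_A/L_P = (R_A/R_P)²(T_A/T_P)⁴ = (0.883)² × (3.497×10⁴/2.292×10⁴)⁴ = 0.779689 × 5.41906 = 4.23.

L_A/L_P ≈ 4.23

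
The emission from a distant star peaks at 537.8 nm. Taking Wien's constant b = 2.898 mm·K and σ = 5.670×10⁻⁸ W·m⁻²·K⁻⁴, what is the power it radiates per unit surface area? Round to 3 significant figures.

I ≈ 4.78×10⁷ W/m²

Wien's law: T = b/λ_max = 2.898×10⁻³/5.378×10⁻⁷ = 5388.62 K.
Then I = σT⁴ = 5.670×10⁻⁸×(5388.62)⁴ = 4.78×10⁷ W/m².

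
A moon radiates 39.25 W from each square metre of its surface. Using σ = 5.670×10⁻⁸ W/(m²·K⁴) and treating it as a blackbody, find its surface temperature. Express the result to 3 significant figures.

I = σT⁴, so T = (I/σ)^(1/4) = (39.25/(5.670×10⁻⁸))^(1/4) = 162 K.

T ≈ 162 K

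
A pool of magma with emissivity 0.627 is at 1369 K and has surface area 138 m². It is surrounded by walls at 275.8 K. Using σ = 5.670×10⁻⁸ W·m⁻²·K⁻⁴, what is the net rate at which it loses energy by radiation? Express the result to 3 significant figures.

Net loss ≈ 1.72×10⁷ W

Area A = 138 m².
Net radiated power P_net = εσA(T⁴ − T₀⁴) = 0.627×5.670×10⁻⁸×138×(1369⁴ − 275.8⁴).
T⁴ − T₀⁴ = 3.51248×10¹² − 5.78598×10⁹ = 3.50669×10¹² K⁴, so P_net = 1.72×10⁷ W.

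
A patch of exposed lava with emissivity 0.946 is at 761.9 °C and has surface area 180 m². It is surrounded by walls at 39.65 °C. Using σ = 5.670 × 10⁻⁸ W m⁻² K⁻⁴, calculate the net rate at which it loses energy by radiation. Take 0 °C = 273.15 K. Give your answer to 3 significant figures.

T = 761.9 °C + 273.15 = 1035.05 K.
Surroundings: T = 39.65 °C + 273.15 = 312.80 K.
Area A = 180 m².
Net radiated power P_net = εσA(T⁴ − T₀⁴) = 0.946×5.670×10⁻⁸×180×(1035.05⁴ − 312.80⁴).
T⁴ − T₀⁴ = 1.14774×10¹² − 9.57342×10⁹ = 1.13817×10¹² K⁴, so P_net = 1.10×10⁷ W.

Net loss ≈ 1.10×10⁷ W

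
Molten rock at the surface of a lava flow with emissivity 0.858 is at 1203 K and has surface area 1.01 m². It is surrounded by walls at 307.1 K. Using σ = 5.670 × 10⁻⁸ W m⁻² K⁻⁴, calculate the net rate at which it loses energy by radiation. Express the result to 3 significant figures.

Area A = 1.01 m².
Net radiated power P_net = εσA(T⁴ − T₀⁴) = 0.858×5.670×10⁻⁸×1.01×(1203⁴ − 307.1⁴).
T⁴ − T₀⁴ = 2.09441×10¹² − 8.89445×10⁹ = 2.08552×10¹² K⁴, so P_net = 1.02×10⁵ W.

Net loss ≈ 1.02×10⁵ W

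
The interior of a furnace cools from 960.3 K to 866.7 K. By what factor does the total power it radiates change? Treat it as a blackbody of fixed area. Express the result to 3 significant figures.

P₂/P₁ ≈ 0.664

P ∝ T⁴, so P₂/P₁ = (T₂/T₁)⁴ = (866.7/960.3)⁴ = (0.902530)⁴ = 0.664.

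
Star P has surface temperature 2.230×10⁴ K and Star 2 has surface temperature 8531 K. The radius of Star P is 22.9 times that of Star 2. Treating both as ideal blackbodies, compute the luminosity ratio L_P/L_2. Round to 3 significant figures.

L ∝ R²T⁴, so L_P/L_2 = (R_P/R_2)²(T_P/T_2)⁴ = (22.9)² × (2.230×10⁴/8531)⁴ = 524.41 × 46.6895 = 2.45×10⁴.

L_P/L_2 ≈ 2.45×10⁴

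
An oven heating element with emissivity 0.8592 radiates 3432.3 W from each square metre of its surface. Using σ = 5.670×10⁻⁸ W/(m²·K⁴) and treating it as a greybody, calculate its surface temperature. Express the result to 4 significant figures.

T ≈ 515.2 K

I = εσT⁴, so T = (I/εσ)^(1/4) = (3432.3/(0.8592×5.670×10⁻⁸))^(1/4) = 515.2 K.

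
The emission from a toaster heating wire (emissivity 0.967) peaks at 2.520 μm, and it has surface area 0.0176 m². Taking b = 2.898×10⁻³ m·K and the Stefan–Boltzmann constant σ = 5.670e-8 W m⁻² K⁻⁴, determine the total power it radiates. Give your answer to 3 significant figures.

Wien's law: T = b/λ_max = 2.898×10⁻³/2.520×10⁻⁶ = 1150.00 K.
Area A = 0.0176 m².
Then P = εσAT⁴ = 0.967×5.670×10⁻⁸×0.0176×(1150.00)⁴ = 1.69×10³ W.

P ≈ 1.69×10³ W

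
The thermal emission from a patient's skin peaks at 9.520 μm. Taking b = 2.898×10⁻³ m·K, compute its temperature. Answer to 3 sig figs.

Wien's law gives T = b/λ_max = (2.898×10⁻³ m·K)/(9.520×10⁻⁶ m) = 304 K.

T ≈ 304 K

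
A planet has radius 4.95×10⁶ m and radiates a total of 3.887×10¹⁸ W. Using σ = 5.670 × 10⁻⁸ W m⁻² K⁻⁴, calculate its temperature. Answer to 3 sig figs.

Surface area A = 4πR² = 4π(4.95×10⁶ m)² = 3.07907×10¹⁴ m².
P = σAT⁴ ⇒ T = (P/(σA))^(1/4) = (3.887×10¹⁸/(5.670×10⁻⁸×3.07907×10¹⁴))^(1/4) = 687 K.

T ≈ 687 K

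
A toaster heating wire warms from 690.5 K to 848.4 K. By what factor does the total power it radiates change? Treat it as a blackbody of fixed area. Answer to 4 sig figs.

P₂/P₁ ≈ 2.279

P ∝ T⁴, so P₂/P₁ = (T₂/T₁)⁴ = (848.4/690.5)⁴ = (1.22867)⁴ = 2.279.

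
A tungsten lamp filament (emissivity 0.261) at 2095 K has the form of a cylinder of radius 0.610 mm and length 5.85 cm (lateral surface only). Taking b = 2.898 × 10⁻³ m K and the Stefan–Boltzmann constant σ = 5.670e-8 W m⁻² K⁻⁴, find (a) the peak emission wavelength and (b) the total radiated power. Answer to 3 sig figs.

λ_max ≈ 1.38 μm; P ≈ 63.9 W

(a) λ_max = b/T = 2.898×10⁻³/2095 = 1.383×10⁻⁶ m = 1.38 μm.
Lateral area A = 2πrL = 2π×6.10×10⁻⁴×0.0585 = 2.24215×10⁻⁴ m².
(b) P = εσAT⁴ = 0.261×5.670×10⁻⁸×2.24215×10⁻⁴×(2095)⁴ = 63.9 W.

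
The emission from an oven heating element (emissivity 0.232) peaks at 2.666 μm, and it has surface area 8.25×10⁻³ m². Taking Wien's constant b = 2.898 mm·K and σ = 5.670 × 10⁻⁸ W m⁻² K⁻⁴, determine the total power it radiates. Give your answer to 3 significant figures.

P ≈ 152 W

Wien's law: T = b/λ_max = 2.898×10⁻³/2.666×10⁻⁶ = 1087.02 K.
Area A = 8.25×10⁻³ m².
Then P = εσAT⁴ = 0.232×5.670×10⁻⁸×8.25×10⁻³×(1087.02)⁴ = 152 W.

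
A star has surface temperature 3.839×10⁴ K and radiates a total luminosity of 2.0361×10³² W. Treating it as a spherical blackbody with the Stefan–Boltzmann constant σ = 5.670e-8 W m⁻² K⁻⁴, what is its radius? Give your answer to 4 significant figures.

L = 4πR²σT⁴ ⇒ R = √(L/(4πσT⁴)).
σT⁴ = 1.23156×10¹¹ W/m², so R = √(2.0361×10³²/(4π×1.23156×10¹¹)) = 1.147×10¹⁰ m.

R ≈ 1.147×10¹⁰ m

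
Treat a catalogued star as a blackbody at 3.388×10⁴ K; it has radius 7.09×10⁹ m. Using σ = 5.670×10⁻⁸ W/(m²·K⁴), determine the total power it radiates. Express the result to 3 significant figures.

P ≈ 4.72×10³¹ W

Surface area A = 4πR² = 4π(7.09×10⁹ m)² = 6.31688×10²⁰ m².
P = σAT⁴ = 5.670×10⁻⁸ × 6.31688×10²⁰ × (3.388×10⁴)⁴ = 4.72×10³¹ W.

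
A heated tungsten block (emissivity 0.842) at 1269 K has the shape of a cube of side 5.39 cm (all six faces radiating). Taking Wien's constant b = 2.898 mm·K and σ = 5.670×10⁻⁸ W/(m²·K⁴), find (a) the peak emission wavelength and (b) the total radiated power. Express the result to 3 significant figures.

(a) λ_max = b/T = 2.898×10⁻³/1269 = 2.284×10⁻⁶ m = 2.28×10³ nm.
Area A = 6s² = 6×(0.0539 m)² = 0.0174313 m².
(b) P = εσAT⁴ = 0.842×5.670×10⁻⁸×0.0174313×(1269)⁴ = 2.16×10³ W.

λ_max ≈ 2.28×10³ nm; P ≈ 2.16×10³ W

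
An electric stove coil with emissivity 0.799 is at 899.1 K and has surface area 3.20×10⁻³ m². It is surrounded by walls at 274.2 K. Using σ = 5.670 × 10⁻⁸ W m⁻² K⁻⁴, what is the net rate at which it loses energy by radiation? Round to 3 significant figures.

Net loss ≈ 93.9 W

Area A = 3.20×10⁻³ m².
Net radiated power P_net = εσA(T⁴ − T₀⁴) = 0.799×5.670×10⁻⁸×3.20×10⁻³×(899.1⁴ − 274.2⁴).
T⁴ − T₀⁴ = 6.53480×10¹¹ − 5.65288×10⁹ = 6.47827×10¹¹ K⁴, so P_net = 93.9 W.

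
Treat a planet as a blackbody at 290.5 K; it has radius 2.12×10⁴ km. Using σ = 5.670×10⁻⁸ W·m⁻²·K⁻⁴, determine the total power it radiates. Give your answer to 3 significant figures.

P ≈ 2.28×10¹⁸ W

Surface area A = 4πR² = 4π(2.12×10⁷ m)² = 5.64783×10¹⁵ m².
P = σAT⁴ = 5.670×10⁻⁸ × 5.64783×10¹⁵ × (290.5)⁴ = 2.28×10¹⁸ W.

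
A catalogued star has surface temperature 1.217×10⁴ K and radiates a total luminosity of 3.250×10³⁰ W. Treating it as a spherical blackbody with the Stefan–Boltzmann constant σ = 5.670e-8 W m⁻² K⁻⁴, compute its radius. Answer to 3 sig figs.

R ≈ 1.44×10¹⁰ m

L = 4πR²σT⁴ ⇒ R = √(L/(4πσT⁴)).
σT⁴ = 1.24379×10⁹ W/m², so R = √(3.250×10³⁰/(4π×1.24379×10⁹)) = 1.44×10¹⁰ m.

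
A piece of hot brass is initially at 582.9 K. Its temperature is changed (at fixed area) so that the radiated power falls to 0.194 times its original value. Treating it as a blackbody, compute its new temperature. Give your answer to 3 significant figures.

T₂ ≈ 387 K

P ∝ T⁴, so T₂/T₁ = (P₂/P₁)^(1/4) = (0.194)^(1/4) = 0.663667.
T₂ = 582.9 × 0.663667 = 387 K.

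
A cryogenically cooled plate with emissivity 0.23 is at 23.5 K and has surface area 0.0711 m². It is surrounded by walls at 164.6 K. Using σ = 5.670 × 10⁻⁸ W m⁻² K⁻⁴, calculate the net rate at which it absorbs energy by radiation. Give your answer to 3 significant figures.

Area A = 0.0711 m².
Net radiated power P_net = εσA(T⁴ − T₀⁴) = 0.23×5.670×10⁻⁸×0.0711×(23.5⁴ − 164.6⁴).
T⁴ − T₀⁴ = 3.04980×10⁵ − 7.34039×10⁸ = -7.33734×10⁸ K⁴, so P_net = -0.680 W — negative, meaning a net gain of 0.680 W.

Net gain ≈ 0.680 W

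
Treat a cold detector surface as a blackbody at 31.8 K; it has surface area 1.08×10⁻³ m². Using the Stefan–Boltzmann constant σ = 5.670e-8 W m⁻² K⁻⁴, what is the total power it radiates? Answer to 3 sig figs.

P ≈ 6.26×10⁻⁵ W

Area A = 1.08×10⁻³ m².
P = σAT⁴ = 5.670×10⁻⁸ × 1.08×10⁻³ × (31.8)⁴ = 6.26×10⁻⁵ W.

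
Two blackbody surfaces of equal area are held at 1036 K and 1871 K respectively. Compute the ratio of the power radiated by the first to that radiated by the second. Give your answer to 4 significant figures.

P₁/P₂ ≈ 0.09400

With equal areas, P₁/P₂ = (T₁/T₂)⁴ = (1036/1871)⁴ = 0.09400.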